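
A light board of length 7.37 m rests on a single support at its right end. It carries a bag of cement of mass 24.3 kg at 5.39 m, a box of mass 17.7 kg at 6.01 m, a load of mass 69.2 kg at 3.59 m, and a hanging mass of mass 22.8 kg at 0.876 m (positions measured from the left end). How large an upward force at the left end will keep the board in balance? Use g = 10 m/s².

About the right end:
Bag of cement: 24.3 × 10 = 243 N down at 5.39 m → arm 1.98 m, τ = 243 × 1.98 = 481.1 N·m counterclockwise.
Box: 17.7 × 10 = 177 N down at 6.01 m → arm 1.36 m, τ = 177 × 1.36 = 240.7 N·m counterclockwise.
Load: 69.2 × 10 = 692 N down at 3.59 m → arm 3.78 m, τ = 692 × 3.78 = 2616 N·m counterclockwise.
Hanging mass: 22.8 × 10 = 228 N down at 0.876 m → arm 6.494 m, τ = 228 × 6.494 = 1481 N·m counterclockwise.
Net moment of the loads = 4819 N·m counterclockwise.
The upward force F acts at the left end, arm 7.37 m, giving F × 7.37 clockwise.
Balancing moments: F × 7.37 = 4819, giving F = 4819 / 7.37 = 654 N.

F ≈ 654 N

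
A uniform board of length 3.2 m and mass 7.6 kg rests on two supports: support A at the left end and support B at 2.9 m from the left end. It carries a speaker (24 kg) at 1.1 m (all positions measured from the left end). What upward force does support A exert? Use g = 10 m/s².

R_A ≈ 183 N

Take moments about support B.
Beam weight: 7.6 × 10 = 76 N down at 1.6 m → arm 1.3 m, τ = 76 × 1.3 = 98.8 N·m counterclockwise.
Speaker: 24 × 10 = 240 N down at 1.1 m → arm 1.8 m, τ = 240 × 1.8 = 432 N·m counterclockwise.
Net load moment about support B = 530.8 N·m counterclockwise.
Reaction R at support A is upward at 0 m, arm 2.9 m → moment R × 2.9 clockwise.
Balancing moments: R × 2.9 = 530.8, giving R = 183 N.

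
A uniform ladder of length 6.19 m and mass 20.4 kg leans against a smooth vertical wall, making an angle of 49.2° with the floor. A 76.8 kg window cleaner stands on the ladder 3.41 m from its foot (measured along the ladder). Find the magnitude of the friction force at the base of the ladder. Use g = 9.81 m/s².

f ≈ 445 N

Take moments about the foot of the ladder.
Ladder weight 20.4×9.81 = 200.1 N acts at 3.095 m along the ladder; its horizontal arm is 3.095·cos49.2° = 2.022 m → τ = 404.6 N·m clockwise.
Window cleaner: 76.8×9.81 = 753.4 N at 3.41 m → arm 2.228 m → τ = 1679 N·m clockwise.
Wall normal N acts horizontally at the top; its moment arm is the height L sinθ = 6.19·sin49.2° = 4.686 m, counterclockwise.
Στ = 0 ⇒ N × 4.686 = 2084 ⇒ N = 445 N.
ΣFx = 0: friction at the foot balances the wall's push, so f = N_wall = 445 N.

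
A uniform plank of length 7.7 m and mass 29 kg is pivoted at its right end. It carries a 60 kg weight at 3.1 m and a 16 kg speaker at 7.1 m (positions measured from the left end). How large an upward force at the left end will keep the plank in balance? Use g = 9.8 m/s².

About the right end:
Beam weight: 29 × 9.8 = 284.2 N down at 3.85 m → arm 3.85 m, τ = 284.2 × 3.85 = 1094 N·m counterclockwise.
Weight: 60 × 9.8 = 588 N down at 3.1 m → arm 4.6 m, τ = 588 × 4.6 = 2705 N·m counterclockwise.
Speaker: 16 × 9.8 = 156.8 N down at 7.1 m → arm 0.6 m, τ = 156.8 × 0.6 = 94.08 N·m counterclockwise.
Net moment of the loads = 3893 N·m counterclockwise.
The upward force F acts at the left end, arm 7.7 m, giving F × 7.7 clockwise.
For rotational equilibrium, F × 7.7 = 3893, so F = 3893 / 7.7 = 506 N.

F ≈ 506 N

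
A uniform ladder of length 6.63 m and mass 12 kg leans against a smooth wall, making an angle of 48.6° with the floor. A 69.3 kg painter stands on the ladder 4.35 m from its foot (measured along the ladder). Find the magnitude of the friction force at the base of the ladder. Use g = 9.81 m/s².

f ≈ 445 N

Choose the foot of the ladder as the axis so the floor normal and friction both act there and drop out.
Ladder weight 12×9.81 = 117.7 N acts at 3.315 m along the ladder; its horizontal arm is 3.315·cos48.6° = 2.192 m → τ = 258 N·m clockwise.
Painter: 69.3×9.81 = 679.8 N at 4.35 m → arm 2.877 m → τ = 1956 N·m clockwise.
Wall normal N acts horizontally at the top; its moment arm is the height L sinθ = 6.63·sin48.6° = 4.973 m, counterclockwise.
Balancing moments: N × 4.973 = 2214, giving N = 445 N.
ΣFx = 0: friction at the foot balances the wall's push, so f = N_wall = 445 N.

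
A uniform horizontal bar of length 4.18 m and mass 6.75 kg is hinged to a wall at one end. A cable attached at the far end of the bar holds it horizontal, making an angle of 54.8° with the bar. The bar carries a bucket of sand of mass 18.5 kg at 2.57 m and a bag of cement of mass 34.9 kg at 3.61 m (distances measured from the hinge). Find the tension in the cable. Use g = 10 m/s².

T ≈ 549 N

About the hinge:
Beam weight: 6.75 × 10 = 67.5 N down at 2.09 m → arm 2.09 m, τ = 67.5 × 2.09 = 141.1 N·m clockwise.
Bucket of sand: 18.5 × 10 = 185 N down at 2.57 m → arm 2.57 m, τ = 185 × 2.57 = 475.4 N·m clockwise.
Bag of cement: 34.9 × 10 = 349 N down at 3.61 m → arm 3.61 m, τ = 349 × 3.61 = 1260 N·m clockwise.
Total clockwise load moment = 1876 N·m.
The cable tension T acts at 4.18 m; only its component perpendicular to the bar, T sinθ, produces torque. sin 54.8° = 0.8171.
For rotational equilibrium, T × 4.18 × 0.8171 = 1876, so T = 1876 / 3.415 = 549 N.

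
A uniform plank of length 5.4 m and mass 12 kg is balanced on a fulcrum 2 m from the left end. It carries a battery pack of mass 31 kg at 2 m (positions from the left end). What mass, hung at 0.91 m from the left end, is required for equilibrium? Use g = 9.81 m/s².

m ≈ 7.71 kg

Choose the fulcrum (at 2 m from the left end) as the axis so the support reaction has zero arm there.
Beam weight: 12 × 9.81 = 117.7 N down at 2.7 m → arm 0.7 m, τ = 117.7 × 0.7 = 82.39 N·m clockwise.
Battery pack: acts at the fulcrum, moment arm 0 → no torque.
Net moment of known loads = 82.39 N·m clockwise.
An unknown mass m at 0.91 m has arm 1.09 m; its moment is m·g·1.09 counterclockwise.
Setting net torque to zero: m × 9.81 × 1.09 = 82.39 → m = 82.39 / (9.81 × 1.09) = 7.71 kg.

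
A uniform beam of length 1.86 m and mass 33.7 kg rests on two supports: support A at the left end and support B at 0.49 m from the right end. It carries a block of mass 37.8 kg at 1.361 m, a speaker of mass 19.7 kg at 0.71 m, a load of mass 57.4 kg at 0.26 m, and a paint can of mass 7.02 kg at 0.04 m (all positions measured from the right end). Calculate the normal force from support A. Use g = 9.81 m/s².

Take moments about support B.
Beam weight: 33.7 × 9.81 = 330.6 N down at 0.93 m → arm 0.44 m, τ = 330.6 × 0.44 = 145.5 N·m counterclockwise.
Block: 37.8 × 9.81 = 370.8 N down at 1.361 m → arm 0.871 m, τ = 370.8 × 0.871 = 323 N·m counterclockwise.
Speaker: 19.7 × 9.81 = 193.3 N down at 0.71 m → arm 0.22 m, τ = 193.3 × 0.22 = 42.53 N·m counterclockwise.
Load: 57.4 × 9.81 = 563.1 N down at 0.26 m → arm 0.23 m, τ = 563.1 × 0.23 = 129.5 N·m clockwise.
Paint can: 7.02 × 9.81 = 68.87 N down at 0.04 m → arm 0.45 m, τ = 68.87 × 0.45 = 30.99 N·m clockwise.
Net load moment about support B = 350.5 N·m counterclockwise.
Reaction R at support A is upward at 1.86 m, arm 1.37 m → moment R × 1.37 clockwise.
For rotational equilibrium, R × 1.37 = 350.5, so R = 256 N.

R_A ≈ 256 N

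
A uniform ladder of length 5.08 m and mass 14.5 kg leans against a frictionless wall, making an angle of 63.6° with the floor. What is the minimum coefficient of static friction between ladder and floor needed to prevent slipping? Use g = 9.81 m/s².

μ_min ≈ 0.248

About the foot of the ladder:
Ladder weight 14.5×9.81 = 142.2 N acts at 2.54 m along the ladder; its horizontal arm is 2.54·cos63.6° = 1.129 m → τ = 160.5 N·m clockwise.
Wall normal N acts horizontally at the top; its moment arm is the height L sinθ = 5.08·sin63.6° = 4.55 m, counterclockwise.
Setting net torque to zero: N × 4.55 = 160.5 → N = 35.27 N.
ΣFx = 0 ⇒ f = N_wall = 35.27 N. ΣFy = 0 ⇒ N_floor = 142.2 N.
μ_min = f / N_floor = 35.27 / 142.2 = 0.248.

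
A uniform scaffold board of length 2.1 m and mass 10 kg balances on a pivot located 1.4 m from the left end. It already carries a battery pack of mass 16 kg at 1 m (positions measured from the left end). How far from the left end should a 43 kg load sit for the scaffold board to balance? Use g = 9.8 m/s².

x ≈ 1.63 m from the left end

Taking torques about the pivot (at 1.4 m from the left end):
Beam weight: 10 × 9.8 = 98 N down at 1.05 m → arm 0.35 m, τ = 98 × 0.35 = 34.3 N·m counterclockwise.
Battery pack: 16 × 9.8 = 156.8 N down at 1 m → arm 0.4 m, τ = 156.8 × 0.4 = 62.72 N·m counterclockwise.
Net moment of existing loads = 97.02 N·m counterclockwise.
The load weighs 43 × 9.8 = 421.4 N and must supply an equal clockwise moment, so its lever arm about the pivot is 97.02 / 421.4 = 0.23 m.
That puts it at 1.4 + 0.23 = 1.63 m from the left end.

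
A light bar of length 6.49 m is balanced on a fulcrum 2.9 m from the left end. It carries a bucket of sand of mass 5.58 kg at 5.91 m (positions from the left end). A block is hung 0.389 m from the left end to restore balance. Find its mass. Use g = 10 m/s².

About the fulcrum (at 2.9 m from the left end):
Bucket of sand: 5.58 × 10 = 55.8 N down at 5.91 m → arm 3.01 m, τ = 55.8 × 3.01 = 168 N·m clockwise.
Net moment of known loads = 168 N·m clockwise.
An unknown mass m at 0.389 m has arm 2.511 m; its moment is m·g·2.511 counterclockwise.
Στ = 0 ⇒ m × 10 × 2.511 = 168 ⇒ m = 168 / (10 × 2.511) = 6.69 kg.

m ≈ 6.69 kg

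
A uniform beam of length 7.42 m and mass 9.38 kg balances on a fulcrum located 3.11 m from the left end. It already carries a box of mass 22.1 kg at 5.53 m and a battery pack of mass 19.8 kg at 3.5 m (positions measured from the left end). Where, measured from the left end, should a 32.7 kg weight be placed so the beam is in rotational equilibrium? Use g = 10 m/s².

x ≈ 1.07 m from the left end

Taking torques about the fulcrum (at 3.11 m from the left end):
Beam weight: 9.38 × 10 = 93.8 N down at 3.71 m → arm 0.6 m, τ = 93.8 × 0.6 = 56.28 N·m clockwise.
Box: 22.1 × 10 = 221 N down at 5.53 m → arm 2.42 m, τ = 221 × 2.42 = 534.8 N·m clockwise.
Battery pack: 19.8 × 10 = 198 N down at 3.5 m → arm 0.39 m, τ = 198 × 0.39 = 77.22 N·m clockwise.
Net moment of existing loads = 668.3 N·m clockwise.
The weight weighs 32.7 × 10 = 327 N and must supply an equal counterclockwise moment, so its lever arm about the fulcrum is 668.3 / 327 = 2.04 m.
That puts it at 3.11 − 2.04 = 1.07 m from the left end.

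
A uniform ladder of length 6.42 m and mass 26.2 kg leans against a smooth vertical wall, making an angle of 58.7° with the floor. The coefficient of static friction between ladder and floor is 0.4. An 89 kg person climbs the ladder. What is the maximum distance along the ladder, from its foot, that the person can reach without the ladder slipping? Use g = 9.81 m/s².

d ≈ 4.52 m

Take moments about the foot of the ladder.
Ladder weight 26.2×9.81 = 257 N acts at 3.21 m along the ladder; its horizontal arm is 3.21·cos58.7° = 1.668 m → τ = 428.7 N·m clockwise.
Person weight 89×9.81 = 873.1 N at distance d → arm d·cos58.7° → τ = 873.1·d·0.5195 clockwise.
Wall normal N at the top has arm L sinθ = 5.486 m counterclockwise, so Στ = 0 gives N·5.486 = 428.7 + 453.6·d.
ΣFy = 0 ⇒ N_floor = 1130 N, so the maximum friction is μ_s·N_floor = 0.4×1130 = 452 N. ΣFx = 0 ⇒ N_wall = f, so at the slipping point N = 452 N.
Substituting: 452×5.486 = 428.7 + 453.6·d ⇒ d = (2480 − 428.7) / 453.6 = 4.52 m.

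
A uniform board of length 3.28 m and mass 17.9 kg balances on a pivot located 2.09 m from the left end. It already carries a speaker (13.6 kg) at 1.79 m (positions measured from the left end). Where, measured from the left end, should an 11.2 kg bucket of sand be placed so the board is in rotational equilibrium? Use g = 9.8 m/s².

Taking torques about the pivot (at 2.09 m from the left end):
Beam weight: 17.9 × 9.8 = 175.4 N down at 1.64 m → arm 0.45 m, τ = 175.4 × 0.45 = 78.93 N·m counterclockwise.
Speaker: 13.6 × 9.8 = 133.3 N down at 1.79 m → arm 0.3 m, τ = 133.3 × 0.3 = 39.99 N·m counterclockwise.
Net moment of existing loads = 118.9 N·m counterclockwise.
The bucket of sand weighs 11.2 × 9.8 = 109.8 N and must supply an equal clockwise moment, so its lever arm about the pivot is 118.9 / 109.8 = 1.08 m.
That puts it at 2.09 + 1.08 = 3.17 m from the left end.

x ≈ 3.17 m from the left end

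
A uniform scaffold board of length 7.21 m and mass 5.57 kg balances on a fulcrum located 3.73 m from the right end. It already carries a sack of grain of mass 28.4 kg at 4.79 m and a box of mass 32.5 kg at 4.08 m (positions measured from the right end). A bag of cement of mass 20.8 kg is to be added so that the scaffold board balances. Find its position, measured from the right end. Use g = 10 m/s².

x ≈ 1.77 m from the right end

Choose the fulcrum (at 3.73 m from the right end) as the axis so the support reaction has zero arm there.
Beam weight: 5.57 × 10 = 55.7 N down at 3.605 m → arm 0.125 m, τ = 55.7 × 0.125 = 6.963 N·m clockwise.
Sack of grain: 28.4 × 10 = 284 N down at 4.79 m → arm 1.06 m, τ = 284 × 1.06 = 301 N·m counterclockwise.
Box: 32.5 × 10 = 325 N down at 4.08 m → arm 0.35 m, τ = 325 × 0.35 = 113.7 N·m counterclockwise.
Net moment of existing loads = 407.7 N·m counterclockwise.
The bag of cement weighs 20.8 × 10 = 208 N and must supply an equal clockwise moment, so its lever arm about the fulcrum is 407.7 / 208 = 1.96 m.
That puts it at 3.73 − 1.96 = 1.77 m from the right end.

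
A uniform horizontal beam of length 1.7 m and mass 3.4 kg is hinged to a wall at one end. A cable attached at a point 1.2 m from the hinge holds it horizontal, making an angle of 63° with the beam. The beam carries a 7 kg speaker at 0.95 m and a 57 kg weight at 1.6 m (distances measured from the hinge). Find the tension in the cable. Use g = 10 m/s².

Sum moments about the hinge (the unknown hinge reaction has zero arm there).
Beam weight: 3.4 × 10 = 34 N down at 0.85 m → arm 0.85 m, τ = 34 × 0.85 = 28.9 N·m clockwise.
Speaker: 7 × 10 = 70 N down at 0.95 m → arm 0.95 m, τ = 70 × 0.95 = 66.5 N·m clockwise.
Weight: 57 × 10 = 570 N down at 1.6 m → arm 1.6 m, τ = 570 × 1.6 = 912 N·m clockwise.
Total clockwise load moment = 1007 N·m.
The cable tension T acts at 1.2 m; only its component perpendicular to the beam, T sinθ, produces torque. sin 63° = 0.891.
For rotational equilibrium, T × 1.2 × 0.891 = 1007, so T = 1007 / 1.069 = 942 N.

T ≈ 942 N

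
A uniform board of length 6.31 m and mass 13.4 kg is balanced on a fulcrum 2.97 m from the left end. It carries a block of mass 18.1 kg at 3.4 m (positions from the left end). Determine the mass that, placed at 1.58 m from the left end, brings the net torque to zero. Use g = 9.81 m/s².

m ≈ 7.38 kg

About the fulcrum (at 2.97 m from the left end):
Beam weight: 13.4 × 9.81 = 131.5 N down at 3.155 m → arm 0.185 m, τ = 131.5 × 0.185 = 24.33 N·m clockwise.
Block: 18.1 × 9.81 = 177.6 N down at 3.4 m → arm 0.43 m, τ = 177.6 × 0.43 = 76.37 N·m clockwise.
Net moment of known loads = 100.7 N·m clockwise.
An unknown mass m at 1.58 m has arm 1.39 m; its moment is m·g·1.39 counterclockwise.
For rotational equilibrium, m × 9.81 × 1.39 = 100.7, so m = 100.7 / (9.81 × 1.39) = 7.38 kg.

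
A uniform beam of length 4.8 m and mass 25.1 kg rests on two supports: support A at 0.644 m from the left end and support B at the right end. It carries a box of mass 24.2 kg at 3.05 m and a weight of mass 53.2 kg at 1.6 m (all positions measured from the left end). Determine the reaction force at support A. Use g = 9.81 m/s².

Taking torques about support B:
Beam weight: 25.1 × 9.81 = 246.2 N down at 2.4 m → arm 2.4 m, τ = 246.2 × 2.4 = 590.9 N·m counterclockwise.
Box: 24.2 × 9.81 = 237.4 N down at 3.05 m → arm 1.75 m, τ = 237.4 × 1.75 = 415.4 N·m counterclockwise.
Weight: 53.2 × 9.81 = 521.9 N down at 1.6 m → arm 3.2 m, τ = 521.9 × 3.2 = 1670 N·m counterclockwise.
Net load moment about support B = 2676 N·m counterclockwise.
Reaction R at support A is upward at 0.644 m, arm 4.156 m → moment R × 4.156 clockwise.
Στ = 0 ⇒ R × 4.156 = 2676 ⇒ R = 644 N.

R_A ≈ 644 N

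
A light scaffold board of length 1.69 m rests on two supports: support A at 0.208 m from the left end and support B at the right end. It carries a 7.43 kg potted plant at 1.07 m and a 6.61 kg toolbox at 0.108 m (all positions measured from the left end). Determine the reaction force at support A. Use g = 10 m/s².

R_A ≈ 102 N

About support B:
Potted plant: 7.43 × 10 = 74.3 N down at 1.07 m → arm 0.62 m, τ = 74.3 × 0.62 = 46.07 N·m counterclockwise.
Toolbox: 6.61 × 10 = 66.1 N down at 0.108 m → arm 1.582 m, τ = 66.1 × 1.582 = 104.6 N·m counterclockwise.
Net load moment about support B = 150.7 N·m counterclockwise.
Reaction R at support A is upward at 0.208 m, arm 1.482 m → moment R × 1.482 clockwise.
Balancing moments: R × 1.482 = 150.7, giving R = 102 N.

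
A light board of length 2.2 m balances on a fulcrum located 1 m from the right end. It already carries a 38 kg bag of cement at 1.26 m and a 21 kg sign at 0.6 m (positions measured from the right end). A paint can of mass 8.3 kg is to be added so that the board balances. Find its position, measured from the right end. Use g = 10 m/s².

Take moments about the fulcrum (at 1 m from the right end).
Bag of cement: 38 × 10 = 380 N down at 1.26 m → arm 0.26 m, τ = 380 × 0.26 = 98.8 N·m counterclockwise.
Sign: 21 × 10 = 210 N down at 0.6 m → arm 0.4 m, τ = 210 × 0.4 = 84 N·m clockwise.
Net moment of existing loads = 14.8 N·m counterclockwise.
The paint can weighs 8.3 × 10 = 83 N and must supply an equal clockwise moment, so its lever arm about the fulcrum is 14.8 / 83 = 0.178 m.
That puts it at 1 − 0.178 = 0.822 m from the right end.

x ≈ 0.822 m from the right end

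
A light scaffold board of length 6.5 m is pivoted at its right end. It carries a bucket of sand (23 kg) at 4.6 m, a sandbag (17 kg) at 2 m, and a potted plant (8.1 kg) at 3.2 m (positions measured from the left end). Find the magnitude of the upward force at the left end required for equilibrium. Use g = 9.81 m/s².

About the right end:
Bucket of sand: 23 × 9.81 = 225.6 N down at 4.6 m → arm 1.9 m, τ = 225.6 × 1.9 = 428.6 N·m counterclockwise.
Sandbag: 17 × 9.81 = 166.8 N down at 2 m → arm 4.5 m, τ = 166.8 × 4.5 = 750.6 N·m counterclockwise.
Potted plant: 8.1 × 9.81 = 79.46 N down at 3.2 m → arm 3.3 m, τ = 79.46 × 3.3 = 262.2 N·m counterclockwise.
Net moment of the loads = 1441 N·m counterclockwise.
The upward force F acts at the left end, arm 6.5 m, giving F × 6.5 clockwise.
Balancing moments: F × 6.5 = 1441, giving F = 1441 / 6.5 = 222 N.

F ≈ 222 N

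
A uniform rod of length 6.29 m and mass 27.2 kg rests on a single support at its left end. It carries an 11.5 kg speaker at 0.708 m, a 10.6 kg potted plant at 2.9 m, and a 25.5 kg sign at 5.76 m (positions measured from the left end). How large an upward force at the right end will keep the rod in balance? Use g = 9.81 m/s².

Take moments about the left end.
Beam weight: 27.2 × 9.81 = 266.8 N down at 3.145 m → arm 3.145 m, τ = 266.8 × 3.145 = 839.1 N·m clockwise.
Speaker: 11.5 × 9.81 = 112.8 N down at 0.708 m → arm 0.708 m, τ = 112.8 × 0.708 = 79.86 N·m clockwise.
Potted plant: 10.6 × 9.81 = 104 N down at 2.9 m → arm 2.9 m, τ = 104 × 2.9 = 301.6 N·m clockwise.
Sign: 25.5 × 9.81 = 250.2 N down at 5.76 m → arm 5.76 m, τ = 250.2 × 5.76 = 1441 N·m clockwise.
Net moment of the loads = 2662 N·m clockwise.
The upward force F acts at the right end, arm 6.29 m, giving F × 6.29 counterclockwise.
Setting net torque to zero: F × 6.29 = 2662 → F = 2662 / 6.29 = 423 N.

F ≈ 423 N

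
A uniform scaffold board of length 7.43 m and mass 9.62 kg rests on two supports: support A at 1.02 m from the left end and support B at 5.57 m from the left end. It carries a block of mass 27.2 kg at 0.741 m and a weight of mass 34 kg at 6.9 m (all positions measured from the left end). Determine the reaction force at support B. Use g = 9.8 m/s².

R_B ≈ 470 N

Take moments about support A.
Beam weight: 9.62 × 9.8 = 94.28 N down at 3.715 m → arm 2.695 m, τ = 94.28 × 2.695 = 254.1 N·m clockwise.
Block: 27.2 × 9.8 = 266.6 N down at 0.741 m → arm 0.279 m, τ = 266.6 × 0.279 = 74.38 N·m counterclockwise.
Weight: 34 × 9.8 = 333.2 N down at 6.9 m → arm 5.88 m, τ = 333.2 × 5.88 = 1959 N·m clockwise.
Net load moment about support A = 2139 N·m clockwise.
Reaction R at support B is upward at 5.57 m, arm 4.55 m → moment R × 4.55 counterclockwise.
Setting net torque to zero: R × 4.55 = 2139 → R = 470 N.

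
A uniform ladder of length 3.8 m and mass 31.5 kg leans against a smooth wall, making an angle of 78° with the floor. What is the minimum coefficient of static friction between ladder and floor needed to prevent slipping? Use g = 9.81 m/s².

μ_min ≈ 0.106

Sum moments about the foot of the ladder (the floor normal and friction both act there and drop out).
Ladder weight 31.5×9.81 = 309 N acts at 1.9 m along the ladder; its horizontal arm is 1.9·cos78° = 0.395 m → τ = 122.1 N·m clockwise.
Wall normal N acts horizontally at the top; its moment arm is the height L sinθ = 3.8·sin78° = 3.717 m, counterclockwise.
Balancing moments: N × 3.717 = 122.1, giving N = 32.85 N.
ΣFx = 0 ⇒ f = N_wall = 32.85 N. ΣFy = 0 ⇒ N_floor = 309 N.
μ_min = f / N_floor = 32.85 / 309 = 0.106.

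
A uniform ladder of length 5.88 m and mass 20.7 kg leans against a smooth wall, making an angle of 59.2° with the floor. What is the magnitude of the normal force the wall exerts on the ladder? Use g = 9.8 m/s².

Take moments about the foot of the ladder.
Ladder weight 20.7×9.8 = 202.9 N acts at 2.94 m along the ladder; its horizontal arm is 2.94·cos59.2° = 1.505 m → τ = 305.4 N·m clockwise.
Wall normal N acts horizontally at the top; its moment arm is the height L sinθ = 5.88·sin59.2° = 5.051 m, counterclockwise.
Balancing moments: N × 5.051 = 305.4, giving N = 60.5 N.

N_wall ≈ 60.5 N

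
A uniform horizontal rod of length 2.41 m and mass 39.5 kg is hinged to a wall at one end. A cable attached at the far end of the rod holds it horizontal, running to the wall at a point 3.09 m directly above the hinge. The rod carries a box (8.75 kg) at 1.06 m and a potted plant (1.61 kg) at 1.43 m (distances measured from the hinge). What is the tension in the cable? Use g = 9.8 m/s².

Take moments about the hinge.
Beam weight: 39.5 × 9.8 = 387.1 N down at 1.205 m → arm 1.205 m, τ = 387.1 × 1.205 = 466.5 N·m clockwise.
Box: 8.75 × 9.8 = 85.75 N down at 1.06 m → arm 1.06 m, τ = 85.75 × 1.06 = 90.9 N·m clockwise.
Potted plant: 1.61 × 9.8 = 15.78 N down at 1.43 m → arm 1.43 m, τ = 15.78 × 1.43 = 22.57 N·m clockwise.
Total clockwise load moment = 580 N·m.
The cable tension T acts at 2.41 m; only its component perpendicular to the rod, T sinθ, produces torque. sinθ = h/√(h²+d²) = 3.09/√(3.09²+2.41²) = 0.7885.
For rotational equilibrium, T × 2.41 × 0.7885 = 580, so T = 580 / 1.9 = 305 N.

T ≈ 305 N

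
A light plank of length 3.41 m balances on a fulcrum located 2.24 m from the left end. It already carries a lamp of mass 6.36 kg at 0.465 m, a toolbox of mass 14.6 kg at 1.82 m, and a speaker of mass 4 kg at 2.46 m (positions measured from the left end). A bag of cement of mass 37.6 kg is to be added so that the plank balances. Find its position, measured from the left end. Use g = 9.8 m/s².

x ≈ 2.68 m from the left end

Take moments about the fulcrum (at 2.24 m from the left end).
Lamp: 6.36 × 9.8 = 62.33 N down at 0.465 m → arm 1.775 m, τ = 62.33 × 1.775 = 110.6 N·m counterclockwise.
Toolbox: 14.6 × 9.8 = 143.1 N down at 1.82 m → arm 0.42 m, τ = 143.1 × 0.42 = 60.1 N·m counterclockwise.
Speaker: 4 × 9.8 = 39.2 N down at 2.46 m → arm 0.22 m, τ = 39.2 × 0.22 = 8.624 N·m clockwise.
Net moment of existing loads = 162.1 N·m counterclockwise.
The bag of cement weighs 37.6 × 9.8 = 368.5 N and must supply an equal clockwise moment, so its lever arm about the fulcrum is 162.1 / 368.5 = 0.44 m.
That puts it at 2.24 + 0.44 = 2.68 m from the left end.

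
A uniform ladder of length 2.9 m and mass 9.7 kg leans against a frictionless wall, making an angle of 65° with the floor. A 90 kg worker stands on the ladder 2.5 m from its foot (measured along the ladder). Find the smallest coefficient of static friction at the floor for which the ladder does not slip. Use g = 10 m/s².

μ_min ≈ 0.386

Taking torques about the foot of the ladder:
Ladder weight 9.7×10 = 97 N acts at 1.45 m along the ladder; its horizontal arm is 1.45·cos65° = 0.6128 m → τ = 59.44 N·m clockwise.
Worker: 90×10 = 900 N at 2.5 m → arm 1.057 m → τ = 951.3 N·m clockwise.
Wall normal N acts horizontally at the top; its moment arm is the height L sinθ = 2.9·sin65° = 2.628 m, counterclockwise.
Στ = 0 ⇒ N × 2.628 = 1011 ⇒ N = 384.7 N.
ΣFx = 0 ⇒ f = N_wall = 384.7 N. ΣFy = 0 ⇒ N_floor = 997 N.
μ_min = f / N_floor = 384.7 / 997 = 0.386.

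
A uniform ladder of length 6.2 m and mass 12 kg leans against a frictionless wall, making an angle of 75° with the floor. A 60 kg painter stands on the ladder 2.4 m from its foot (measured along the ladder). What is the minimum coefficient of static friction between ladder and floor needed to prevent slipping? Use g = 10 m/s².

μ_min ≈ 0.109

Take moments about the foot of the ladder.
Ladder weight 12×10 = 120 N acts at 3.1 m along the ladder; its horizontal arm is 3.1·cos75° = 0.8023 m → τ = 96.28 N·m clockwise.
Painter: 60×10 = 600 N at 2.4 m → arm 0.6212 m → τ = 372.7 N·m clockwise.
Wall normal N acts horizontally at the top; its moment arm is the height L sinθ = 6.2·sin75° = 5.989 m, counterclockwise.
Στ = 0 ⇒ N × 5.989 = 469 ⇒ N = 78.31 N.
ΣFx = 0 ⇒ f = N_wall = 78.31 N. ΣFy = 0 ⇒ N_floor = 720 N.
μ_min = f / N_floor = 78.31 / 720 = 0.109.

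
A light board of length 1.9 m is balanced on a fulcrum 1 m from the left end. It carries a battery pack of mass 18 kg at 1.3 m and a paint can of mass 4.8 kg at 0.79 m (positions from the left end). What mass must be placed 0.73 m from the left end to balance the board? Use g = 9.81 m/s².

Choose the fulcrum (at 1 m from the left end) as the axis so the support reaction has zero arm there.
Battery pack: 18 × 9.81 = 176.6 N down at 1.3 m → arm 0.3 m, τ = 176.6 × 0.3 = 52.98 N·m clockwise.
Paint can: 4.8 × 9.81 = 47.09 N down at 0.79 m → arm 0.21 m, τ = 47.09 × 0.21 = 9.889 N·m counterclockwise.
Net moment of known loads = 43.09 N·m clockwise.
An unknown mass m at 0.73 m has arm 0.27 m; its moment is m·g·0.27 counterclockwise.
For rotational equilibrium, m × 9.81 × 0.27 = 43.09, so m = 43.09 / (9.81 × 0.27) = 16.3 kg.

m ≈ 16.3 kg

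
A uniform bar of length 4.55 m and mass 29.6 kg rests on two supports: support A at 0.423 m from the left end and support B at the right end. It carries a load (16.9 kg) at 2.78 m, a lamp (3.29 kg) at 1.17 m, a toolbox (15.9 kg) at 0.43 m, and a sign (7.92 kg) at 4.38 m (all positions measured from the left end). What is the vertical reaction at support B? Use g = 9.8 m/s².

Choose support A as the axis so its reaction then has zero moment arm.
Beam weight: 29.6 × 9.8 = 290.1 N down at 2.275 m → arm 1.852 m, τ = 290.1 × 1.852 = 537.3 N·m clockwise.
Load: 16.9 × 9.8 = 165.6 N down at 2.78 m → arm 2.357 m, τ = 165.6 × 2.357 = 390.3 N·m clockwise.
Lamp: 3.29 × 9.8 = 32.24 N down at 1.17 m → arm 0.747 m, τ = 32.24 × 0.747 = 24.08 N·m clockwise.
Toolbox: 15.9 × 9.8 = 155.8 N down at 0.43 m → arm 0.007 m, τ = 155.8 × 0.007 = 1.091 N·m clockwise.
Sign: 7.92 × 9.8 = 77.62 N down at 4.38 m → arm 3.957 m, τ = 77.62 × 3.957 = 307.1 N·m clockwise.
Net load moment about support A = 1260 N·m clockwise.
Reaction R at support B is upward at 4.55 m, arm 4.127 m → moment R × 4.127 counterclockwise.
Setting net torque to zero: R × 4.127 = 1260 → R = 305 N.

R_B ≈ 305 N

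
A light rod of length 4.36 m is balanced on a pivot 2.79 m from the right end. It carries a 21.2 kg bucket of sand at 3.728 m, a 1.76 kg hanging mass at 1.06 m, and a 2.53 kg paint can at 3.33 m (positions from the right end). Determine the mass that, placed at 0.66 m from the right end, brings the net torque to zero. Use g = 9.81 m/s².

Take moments about the pivot (at 2.79 m from the right end).
Bucket of sand: 21.2 × 9.81 = 208 N down at 3.728 m → arm 0.938 m, τ = 208 × 0.938 = 195.1 N·m counterclockwise.
Hanging mass: 1.76 × 9.81 = 17.27 N down at 1.06 m → arm 1.73 m, τ = 17.27 × 1.73 = 29.88 N·m clockwise.
Paint can: 2.53 × 9.81 = 24.82 N down at 3.33 m → arm 0.54 m, τ = 24.82 × 0.54 = 13.4 N·m counterclockwise.
Net moment of known loads = 178.6 N·m counterclockwise.
An unknown mass m at 0.66 m has arm 2.13 m; its moment is m·g·2.13 clockwise.
Setting net torque to zero: m × 9.81 × 2.13 = 178.6 → m = 178.6 / (9.81 × 2.13) = 8.55 kg.

m ≈ 8.55 kg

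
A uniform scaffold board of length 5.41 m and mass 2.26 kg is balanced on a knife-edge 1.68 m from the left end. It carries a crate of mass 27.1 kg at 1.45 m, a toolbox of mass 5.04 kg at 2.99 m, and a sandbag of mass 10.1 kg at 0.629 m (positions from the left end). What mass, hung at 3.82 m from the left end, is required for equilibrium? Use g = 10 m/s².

m ≈ 3.71 kg

About the knife-edge (at 1.68 m from the left end):
Beam weight: 2.26 × 10 = 22.6 N down at 2.705 m → arm 1.025 m, τ = 22.6 × 1.025 = 23.16 N·m clockwise.
Crate: 27.1 × 10 = 271 N down at 1.45 m → arm 0.23 m, τ = 271 × 0.23 = 62.33 N·m counterclockwise.
Toolbox: 5.04 × 10 = 50.4 N down at 2.99 m → arm 1.31 m, τ = 50.4 × 1.31 = 66.02 N·m clockwise.
Sandbag: 10.1 × 10 = 101 N down at 0.629 m → arm 1.051 m, τ = 101 × 1.051 = 106.2 N·m counterclockwise.
Net moment of known loads = 79.35 N·m counterclockwise.
An unknown mass m at 3.82 m has arm 2.14 m; its moment is m·g·2.14 clockwise.
Στ = 0 ⇒ m × 10 × 2.14 = 79.35 ⇒ m = 79.35 / (10 × 2.14) = 3.71 kg.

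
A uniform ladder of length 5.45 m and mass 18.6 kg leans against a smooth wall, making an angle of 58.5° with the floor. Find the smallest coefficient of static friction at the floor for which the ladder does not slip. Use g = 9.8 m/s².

μ_min ≈ 0.306

Take moments about the foot of the ladder.
Ladder weight 18.6×9.8 = 182.3 N acts at 2.725 m along the ladder; its horizontal arm is 2.725·cos58.5° = 1.424 m → τ = 259.6 N·m clockwise.
Wall normal N acts horizontally at the top; its moment arm is the height L sinθ = 5.45·sin58.5° = 4.647 m, counterclockwise.
Στ = 0 ⇒ N × 4.647 = 259.6 ⇒ N = 55.86 N.
ΣFx = 0 ⇒ f = N_wall = 55.86 N. ΣFy = 0 ⇒ N_floor = 182.3 N.
μ_min = f / N_floor = 55.86 / 182.3 = 0.306.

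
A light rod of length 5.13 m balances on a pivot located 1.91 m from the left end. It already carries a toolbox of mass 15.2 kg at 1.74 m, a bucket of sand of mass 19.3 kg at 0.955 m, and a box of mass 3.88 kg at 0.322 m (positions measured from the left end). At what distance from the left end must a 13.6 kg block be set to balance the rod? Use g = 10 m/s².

x ≈ 3.91 m from the left end

Taking torques about the pivot (at 1.91 m from the left end):
Toolbox: 15.2 × 10 = 152 N down at 1.74 m → arm 0.17 m, τ = 152 × 0.17 = 25.84 N·m counterclockwise.
Bucket of sand: 19.3 × 10 = 193 N down at 0.955 m → arm 0.955 m, τ = 193 × 0.955 = 184.3 N·m counterclockwise.
Box: 3.88 × 10 = 38.8 N down at 0.322 m → arm 1.588 m, τ = 38.8 × 1.588 = 61.61 N·m counterclockwise.
Net moment of existing loads = 271.8 N·m counterclockwise.
The block weighs 13.6 × 10 = 136 N and must supply an equal clockwise moment, so its lever arm about the pivot is 271.8 / 136 = 2 m.
That puts it at 1.91 + 2 = 3.91 m from the left end.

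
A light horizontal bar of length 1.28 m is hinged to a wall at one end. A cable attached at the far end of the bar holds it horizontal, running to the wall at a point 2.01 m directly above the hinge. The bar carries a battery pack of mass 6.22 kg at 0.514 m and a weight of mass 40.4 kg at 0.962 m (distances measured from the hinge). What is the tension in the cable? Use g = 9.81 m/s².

T ≈ 382 N

Take moments about the hinge.
Battery pack: 6.22 × 9.81 = 61.02 N down at 0.514 m → arm 0.514 m, τ = 61.02 × 0.514 = 31.36 N·m clockwise.
Weight: 40.4 × 9.81 = 396.3 N down at 0.962 m → arm 0.962 m, τ = 396.3 × 0.962 = 381.2 N·m clockwise.
Total clockwise load moment = 412.6 N·m.
The cable tension T acts at 1.28 m; only its component perpendicular to the bar, T sinθ, produces torque. sinθ = h/√(h²+d²) = 2.01/√(2.01²+1.28²) = 0.8435.
For rotational equilibrium, T × 1.28 × 0.8435 = 412.6, so T = 412.6 / 1.08 = 382 N.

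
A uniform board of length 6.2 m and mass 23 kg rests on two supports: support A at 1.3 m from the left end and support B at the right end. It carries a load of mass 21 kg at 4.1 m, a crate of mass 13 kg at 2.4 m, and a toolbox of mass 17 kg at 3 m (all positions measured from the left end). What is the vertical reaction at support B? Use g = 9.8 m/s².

Choose support A as the axis so its reaction then has zero moment arm.
Beam weight: 23 × 9.8 = 225.4 N down at 3.1 m → arm 1.8 m, τ = 225.4 × 1.8 = 405.7 N·m clockwise.
Load: 21 × 9.8 = 205.8 N down at 4.1 m → arm 2.8 m, τ = 205.8 × 2.8 = 576.2 N·m clockwise.
Crate: 13 × 9.8 = 127.4 N down at 2.4 m → arm 1.1 m, τ = 127.4 × 1.1 = 140.1 N·m clockwise.
Toolbox: 17 × 9.8 = 166.6 N down at 3 m → arm 1.7 m, τ = 166.6 × 1.7 = 283.2 N·m clockwise.
Net load moment about support A = 1405 N·m clockwise.
Reaction R at support B is upward at 6.2 m, arm 4.9 m → moment R × 4.9 counterclockwise.
Στ = 0 ⇒ R × 4.9 = 1405 ⇒ R = 287 N.

R_B ≈ 287 N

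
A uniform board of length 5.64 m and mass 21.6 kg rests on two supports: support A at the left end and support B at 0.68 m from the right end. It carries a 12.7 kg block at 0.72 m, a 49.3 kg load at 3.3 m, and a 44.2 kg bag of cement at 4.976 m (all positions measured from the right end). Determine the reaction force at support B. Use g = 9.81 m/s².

R_B ≈ 530 N

About support A:
Beam weight: 21.6 × 9.81 = 211.9 N down at 2.82 m → arm 2.82 m, τ = 211.9 × 2.82 = 597.6 N·m clockwise.
Block: 12.7 × 9.81 = 124.6 N down at 0.72 m → arm 4.92 m, τ = 124.6 × 4.92 = 613 N·m clockwise.
Load: 49.3 × 9.81 = 483.6 N down at 3.3 m → arm 2.34 m, τ = 483.6 × 2.34 = 1132 N·m clockwise.
Bag of cement: 44.2 × 9.81 = 433.6 N down at 4.976 m → arm 0.664 m, τ = 433.6 × 0.664 = 287.9 N·m clockwise.
Net load moment about support A = 2630 N·m clockwise.
Reaction R at support B is upward at 0.68 m, arm 4.96 m → moment R × 4.96 counterclockwise.
For rotational equilibrium, R × 4.96 = 2630, so R = 530 N.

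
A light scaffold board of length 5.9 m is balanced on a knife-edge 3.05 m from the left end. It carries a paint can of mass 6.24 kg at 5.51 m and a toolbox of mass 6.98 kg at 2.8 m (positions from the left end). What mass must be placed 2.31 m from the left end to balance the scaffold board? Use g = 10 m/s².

Taking torques about the knife-edge (at 3.05 m from the left end):
Paint can: 6.24 × 10 = 62.4 N down at 5.51 m → arm 2.46 m, τ = 62.4 × 2.46 = 153.5 N·m clockwise.
Toolbox: 6.98 × 10 = 69.8 N down at 2.8 m → arm 0.25 m, τ = 69.8 × 0.25 = 17.45 N·m counterclockwise.
Net moment of known loads = 136.1 N·m clockwise.
An unknown mass m at 2.31 m has arm 0.74 m; its moment is m·g·0.74 counterclockwise.
Setting net torque to zero: m × 10 × 0.74 = 136.1 → m = 136.1 / (10 × 0.74) = 18.4 kg.

m ≈ 18.4 kg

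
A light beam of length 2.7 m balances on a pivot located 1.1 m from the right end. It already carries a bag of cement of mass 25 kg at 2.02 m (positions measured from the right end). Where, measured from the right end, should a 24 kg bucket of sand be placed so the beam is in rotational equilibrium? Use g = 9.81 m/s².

Choose the pivot (at 1.1 m from the right end) as the axis so the support reaction has zero arm there.
Bag of cement: 25 × 9.81 = 245.2 N down at 2.02 m → arm 0.92 m, τ = 245.2 × 0.92 = 225.6 N·m counterclockwise.
Net moment of existing loads = 225.6 N·m counterclockwise.
The bucket of sand weighs 24 × 9.81 = 235.4 N and must supply an equal clockwise moment, so its lever arm about the pivot is 225.6 / 235.4 = 0.958 m.
That puts it at 1.1 − 0.958 = 0.142 m from the right end.

x ≈ 0.142 m from the right end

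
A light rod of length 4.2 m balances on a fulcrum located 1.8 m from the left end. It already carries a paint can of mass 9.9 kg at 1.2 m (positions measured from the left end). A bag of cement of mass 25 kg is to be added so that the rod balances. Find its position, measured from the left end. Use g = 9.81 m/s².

Take moments about the fulcrum (at 1.8 m from the left end).
Paint can: 9.9 × 9.81 = 97.12 N down at 1.2 m → arm 0.6 m, τ = 97.12 × 0.6 = 58.27 N·m counterclockwise.
Net moment of existing loads = 58.27 N·m counterclockwise.
The bag of cement weighs 25 × 9.81 = 245.2 N and must supply an equal clockwise moment, so its lever arm about the fulcrum is 58.27 / 245.2 = 0.238 m.
That puts it at 1.8 + 0.238 = 2.04 m from the left end.

x ≈ 2.04 m from the left end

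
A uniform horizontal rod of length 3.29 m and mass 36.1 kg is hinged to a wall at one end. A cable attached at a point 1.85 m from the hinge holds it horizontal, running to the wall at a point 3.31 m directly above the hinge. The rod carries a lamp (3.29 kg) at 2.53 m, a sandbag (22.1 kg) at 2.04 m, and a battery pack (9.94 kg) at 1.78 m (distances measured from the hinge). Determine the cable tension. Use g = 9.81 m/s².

Sum moments about the hinge (the unknown hinge reaction has zero arm there).
Beam weight: 36.1 × 9.81 = 354.1 N down at 1.645 m → arm 1.645 m, τ = 354.1 × 1.645 = 582.5 N·m clockwise.
Lamp: 3.29 × 9.81 = 32.27 N down at 2.53 m → arm 2.53 m, τ = 32.27 × 2.53 = 81.64 N·m clockwise.
Sandbag: 22.1 × 9.81 = 216.8 N down at 2.04 m → arm 2.04 m, τ = 216.8 × 2.04 = 442.3 N·m clockwise.
Battery pack: 9.94 × 9.81 = 97.51 N down at 1.78 m → arm 1.78 m, τ = 97.51 × 1.78 = 173.6 N·m clockwise.
Total clockwise load moment = 1280 N·m.
The cable tension T acts at 1.85 m; only its component perpendicular to the rod, T sinθ, produces torque. sinθ = h/√(h²+d²) = 3.31/√(3.31²+1.85²) = 0.8729.
For rotational equilibrium, T × 1.85 × 0.8729 = 1280, so T = 1280 / 1.615 = 793 N.

T ≈ 793 N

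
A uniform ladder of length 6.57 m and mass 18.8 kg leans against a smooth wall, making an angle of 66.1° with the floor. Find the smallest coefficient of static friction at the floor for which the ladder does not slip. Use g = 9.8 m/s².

Take moments about the foot of the ladder.
Ladder weight 18.8×9.8 = 184.2 N acts at 3.285 m along the ladder; its horizontal arm is 3.285·cos66.1° = 1.331 m → τ = 245.2 N·m clockwise.
Wall normal N acts horizontally at the top; its moment arm is the height L sinθ = 6.57·sin66.1° = 6.007 m, counterclockwise.
Setting net torque to zero: N × 6.007 = 245.2 → N = 40.82 N.
ΣFx = 0 ⇒ f = N_wall = 40.82 N. ΣFy = 0 ⇒ N_floor = 184.2 N.
μ_min = f / N_floor = 40.82 / 184.2 = 0.222.

μ_min ≈ 0.222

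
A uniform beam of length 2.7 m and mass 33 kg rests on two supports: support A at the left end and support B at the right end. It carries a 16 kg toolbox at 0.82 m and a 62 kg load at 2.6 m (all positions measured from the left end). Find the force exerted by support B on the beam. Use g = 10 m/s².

R_B ≈ 811 N

Choose support A as the axis so its reaction then has zero moment arm.
Beam weight: 33 × 10 = 330 N down at 1.35 m → arm 1.35 m, τ = 330 × 1.35 = 445.5 N·m clockwise.
Toolbox: 16 × 10 = 160 N down at 0.82 m → arm 0.82 m, τ = 160 × 0.82 = 131.2 N·m clockwise.
Load: 62 × 10 = 620 N down at 2.6 m → arm 2.6 m, τ = 620 × 2.6 = 1612 N·m clockwise.
Net load moment about support A = 2189 N·m clockwise.
Reaction R at support B is upward at 2.7 m, arm 2.7 m → moment R × 2.7 counterclockwise.
Στ = 0 ⇒ R × 2.7 = 2189 ⇒ R = 811 N.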